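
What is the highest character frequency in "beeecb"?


Input: beeecb
Character counts:
  'b': 2
  'c': 1
  'e': 3
Maximum frequency: 3

3


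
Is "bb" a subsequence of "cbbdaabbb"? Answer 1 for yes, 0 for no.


Check if "bb" is a subsequence of "cbbdaabbb"
Greedy scan:
  Position 0 ('c'): no match needed
  Position 1 ('b'): matches sub[0] = 'b'
  Position 2 ('b'): matches sub[1] = 'b'
  Position 3 ('d'): no match needed
  Position 4 ('a'): no match needed
  Position 5 ('a'): no match needed
  Position 6 ('b'): no match needed
  Position 7 ('b'): no match needed
  Position 8 ('b'): no match needed
All 2 characters matched => is a subsequence

1


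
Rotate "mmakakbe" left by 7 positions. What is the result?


Input: "mmakakbe", rotate left by 7
First 7 characters: "mmakakb"
Remaining characters: "e"
Concatenate remaining + first: "e" + "mmakakb" = "emmakakb"

emmakakb


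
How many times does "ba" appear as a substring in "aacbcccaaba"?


Searching for "ba" in "aacbcccaaba"
Scanning each position:
  Position 0: "aa" => no
  Position 1: "ac" => no
  Position 2: "cb" => no
  Position 3: "bc" => no
  Position 4: "cc" => no
  Position 5: "cc" => no
  Position 6: "ca" => no
  Position 7: "aa" => no
  Position 8: "ab" => no
  Position 9: "ba" => MATCH
Total occurrences: 1

1


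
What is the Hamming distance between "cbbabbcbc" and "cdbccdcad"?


Comparing "cbbabbcbc" and "cdbccdcad" position by position:
  Position 0: 'c' vs 'c' => same
  Position 1: 'b' vs 'd' => differ
  Position 2: 'b' vs 'b' => same
  Position 3: 'a' vs 'c' => differ
  Position 4: 'b' vs 'c' => differ
  Position 5: 'b' vs 'd' => differ
  Position 6: 'c' vs 'c' => same
  Position 7: 'b' vs 'a' => differ
  Position 8: 'c' vs 'd' => differ
Total differences (Hamming distance): 6

6


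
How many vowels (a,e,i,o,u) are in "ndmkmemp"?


Input: ndmkmemp
Checking each character:
  'n' at position 0: consonant
  'd' at position 1: consonant
  'm' at position 2: consonant
  'k' at position 3: consonant
  'm' at position 4: consonant
  'e' at position 5: vowel (running total: 1)
  'm' at position 6: consonant
  'p' at position 7: consonant
Total vowels: 1

1


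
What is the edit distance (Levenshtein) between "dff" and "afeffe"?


Computing edit distance: "dff" -> "afeffe"
DP table:
           a    f    e    f    f    e
      0    1    2    3    4    5    6
  d   1    1    2    3    4    5    6
  f   2    2    1    2    3    4    5
  f   3    3    2    2    2    3    4
Edit distance = dp[3][6] = 4

4


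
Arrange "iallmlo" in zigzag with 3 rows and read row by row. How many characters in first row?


Zigzag "iallmlo" into 3 rows:
Placing characters:
  'i' => row 0
  'a' => row 1
  'l' => row 2
  'l' => row 1
  'm' => row 0
  'l' => row 1
  'o' => row 2
Rows:
  Row 0: "im"
  Row 1: "all"
  Row 2: "lo"
First row length: 2

2


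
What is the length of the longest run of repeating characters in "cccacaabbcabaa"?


Input: "cccacaabbcabaa"
Scanning for longest run:
  Position 1 ('c'): continues run of 'c', length=2
  Position 2 ('c'): continues run of 'c', length=3
  Position 3 ('a'): new char, reset run to 1
  Position 4 ('c'): new char, reset run to 1
  Position 5 ('a'): new char, reset run to 1
  Position 6 ('a'): continues run of 'a', length=2
  Position 7 ('b'): new char, reset run to 1
  Position 8 ('b'): continues run of 'b', length=2
  Position 9 ('c'): new char, reset run to 1
  Position 10 ('a'): new char, reset run to 1
  Position 11 ('b'): new char, reset run to 1
  Position 12 ('a'): new char, reset run to 1
  Position 13 ('a'): continues run of 'a', length=2
Longest run: 'c' with length 3

3


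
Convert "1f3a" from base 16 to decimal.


Input: "1f3a" in base 16
Positional expansion:
  Digit '1' (value 1) x 16^3 = 4096
  Digit 'f' (value 15) x 16^2 = 3840
  Digit '3' (value 3) x 16^1 = 48
  Digit 'a' (value 10) x 16^0 = 10
Sum = 7994

7994


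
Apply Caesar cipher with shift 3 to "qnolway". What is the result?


Caesar cipher: shift "qnolway" by 3
  'q' (pos 16) + 3 = pos 19 = 't'
  'n' (pos 13) + 3 = pos 16 = 'q'
  'o' (pos 14) + 3 = pos 17 = 'r'
  'l' (pos 11) + 3 = pos 14 = 'o'
  'w' (pos 22) + 3 = pos 25 = 'z'
  'a' (pos 0) + 3 = pos 3 = 'd'
  'y' (pos 24) + 3 = pos 1 = 'b'
Result: tqrozdb

tqrozdb


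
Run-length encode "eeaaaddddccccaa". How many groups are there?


Input: eeaaaddddccccaa
Scanning for consecutive runs:
  Group 1: 'e' x 2 (positions 0-1)
  Group 2: 'a' x 3 (positions 2-4)
  Group 3: 'd' x 4 (positions 5-8)
  Group 4: 'c' x 4 (positions 9-12)
  Group 5: 'a' x 2 (positions 13-14)
Total groups: 5

5


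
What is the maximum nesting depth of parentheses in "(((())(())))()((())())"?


Input: "(((())(())))()((())())"
Tracking depth:
  Position 0 '(': depth becomes 1
  Position 1 '(': depth becomes 2
  Position 2 '(': depth becomes 3
  Position 3 '(': depth becomes 4
  Position 4 ')': depth becomes 3
  Position 5 ')': depth becomes 2
  Position 6 '(': depth becomes 3
  Position 7 '(': depth becomes 4
  Position 8 ')': depth becomes 3
  Position 9 ')': depth becomes 2
  Position 10 ')': depth becomes 1
  Position 11 ')': depth becomes 0
  Position 12 '(': depth becomes 1
  Position 13 ')': depth becomes 0
  Position 14 '(': depth becomes 1
  Position 15 '(': depth becomes 2
  Position 16 '(': depth becomes 3
  Position 17 ')': depth becomes 2
  Position 18 ')': depth becomes 1
  Position 19 '(': depth becomes 2
  Position 20 ')': depth becomes 1
  Position 21 ')': depth becomes 0
Maximum depth reached: 4

4


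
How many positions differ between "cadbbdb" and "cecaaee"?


Comparing "cadbbdb" and "cecaaee" position by position:
  Position 0: 'c' vs 'c' => same
  Position 1: 'a' vs 'e' => DIFFER
  Position 2: 'd' vs 'c' => DIFFER
  Position 3: 'b' vs 'a' => DIFFER
  Position 4: 'b' vs 'a' => DIFFER
  Position 5: 'd' vs 'e' => DIFFER
  Position 6: 'b' vs 'e' => DIFFER
Positions that differ: 6

6


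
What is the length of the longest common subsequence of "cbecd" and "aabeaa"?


LCS of "cbecd" and "aabeaa"
DP table:
           a    a    b    e    a    a
      0    0    0    0    0    0    0
  c   0    0    0    0    0    0    0
  b   0    0    0    1    1    1    1
  e   0    0    0    1    2    2    2
  c   0    0    0    1    2    2    2
  d   0    0    0    1    2    2    2
LCS length = dp[5][6] = 2

2


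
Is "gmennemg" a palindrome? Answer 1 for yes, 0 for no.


Input: gmennemg
Reversed: gmennemg
  Compare pos 0 ('g') with pos 7 ('g'): match
  Compare pos 1 ('m') with pos 6 ('m'): match
  Compare pos 2 ('e') with pos 5 ('e'): match
  Compare pos 3 ('n') with pos 4 ('n'): match
Result: palindrome

1


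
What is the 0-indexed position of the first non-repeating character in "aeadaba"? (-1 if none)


Input: aeadaba
Character frequencies:
  'a': 4
  'b': 1
  'd': 1
  'e': 1
Scanning left to right for freq == 1:
  Position 0 ('a'): freq=4, skip
  Position 1 ('e'): unique! => answer = 1

1


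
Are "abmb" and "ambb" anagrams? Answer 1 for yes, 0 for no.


Strings: "abmb", "ambb"
Sorted first:  abbm
Sorted second: abbm
Sorted forms match => anagrams

1


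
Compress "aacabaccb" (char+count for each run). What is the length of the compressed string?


Input: aacabaccb
Runs:
  'a' x 2 => "a2"
  'c' x 1 => "c1"
  'a' x 1 => "a1"
  'b' x 1 => "b1"
  'a' x 1 => "a1"
  'c' x 2 => "c2"
  'b' x 1 => "b1"
Compressed: "a2c1a1b1a1c2b1"
Compressed length: 14

14


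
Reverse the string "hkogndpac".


Input: hkogndpac
Reading characters right to left:
  Position 8: 'c'
  Position 7: 'a'
  Position 6: 'p'
  Position 5: 'd'
  Position 4: 'n'
  Position 3: 'g'
  Position 2: 'o'
  Position 1: 'k'
  Position 0: 'h'
Reversed: capdngokh

capdngokh


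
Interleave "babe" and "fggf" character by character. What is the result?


Interleaving "babe" and "fggf":
  Position 0: 'b' from first, 'f' from second => "bf"
  Position 1: 'a' from first, 'g' from second => "ag"
  Position 2: 'b' from first, 'g' from second => "bg"
  Position 3: 'e' from first, 'f' from second => "ef"
Result: bfagbgef

bfagbgef


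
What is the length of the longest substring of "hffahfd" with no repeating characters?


Input: "hffahfd"
Sliding window (track last position of each char):
  Position 0 ('h'): window [0,0] length 1 -- new best
  Position 1 ('f'): window [0,1] length 2 -- new best
  Position 2 ('f'): repeat (last at 1), move window start to 2
  Position 2 ('f'): window [2,2] length 1
  Position 3 ('a'): window [2,3] length 2
  Position 4 ('h'): window [2,4] length 3 -- new best
  Position 5 ('f'): repeat (last at 2), move window start to 3
  Position 5 ('f'): window [3,5] length 3
  Position 6 ('d'): window [3,6] length 4 -- new best
Longest substring with no repeats: "ahfd" with length 4

4


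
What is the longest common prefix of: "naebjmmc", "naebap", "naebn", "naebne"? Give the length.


Words: naebjmmc, naebap, naebn, naebne
  Position 0: all 'n' => match
  Position 1: all 'a' => match
  Position 2: all 'e' => match
  Position 3: all 'b' => match
  Position 4: ('j', 'a', 'n', 'n') => mismatch, stop
LCP = "naeb" (length 4)

4


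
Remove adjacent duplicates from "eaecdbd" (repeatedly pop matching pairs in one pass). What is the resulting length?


Input: eaecdbd
Stack-based adjacent duplicate removal:
  Read 'e': push. Stack: e
  Read 'a': push. Stack: ea
  Read 'e': push. Stack: eae
  Read 'c': push. Stack: eaec
  Read 'd': push. Stack: eaecd
  Read 'b': push. Stack: eaecdb
  Read 'd': push. Stack: eaecdbd
Final stack: "eaecdbd" (length 7)

7


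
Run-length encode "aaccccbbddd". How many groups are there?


Input: aaccccbbddd
Scanning for consecutive runs:
  Group 1: 'a' x 2 (positions 0-1)
  Group 2: 'c' x 4 (positions 2-5)
  Group 3: 'b' x 2 (positions 6-7)
  Group 4: 'd' x 3 (positions 8-10)
Total groups: 4

4


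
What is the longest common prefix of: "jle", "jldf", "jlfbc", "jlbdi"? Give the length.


Words: jle, jldf, jlfbc, jlbdi
  Position 0: all 'j' => match
  Position 1: all 'l' => match
  Position 2: ('e', 'd', 'f', 'b') => mismatch, stop
LCP = "jl" (length 2)

2


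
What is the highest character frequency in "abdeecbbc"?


Input: abdeecbbc
Character counts:
  'a': 1
  'b': 3
  'c': 2
  'd': 1
  'e': 2
Maximum frequency: 3

3


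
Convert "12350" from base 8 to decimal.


Input: "12350" in base 8
Positional expansion:
  Digit '1' (value 1) x 8^4 = 4096
  Digit '2' (value 2) x 8^3 = 1024
  Digit '3' (value 3) x 8^2 = 192
  Digit '5' (value 5) x 8^1 = 40
  Digit '0' (value 0) x 8^0 = 0
Sum = 5352

5352


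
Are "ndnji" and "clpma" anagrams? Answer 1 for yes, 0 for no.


Strings: "ndnji", "clpma"
Sorted first:  dijnn
Sorted second: aclmp
Differ at position 0: 'd' vs 'a' => not anagrams

0


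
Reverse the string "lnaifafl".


Input: lnaifafl
Reading characters right to left:
  Position 7: 'l'
  Position 6: 'f'
  Position 5: 'a'
  Position 4: 'f'
  Position 3: 'i'
  Position 2: 'a'
  Position 1: 'n'
  Position 0: 'l'
Reversed: lfafianl

lfafianl


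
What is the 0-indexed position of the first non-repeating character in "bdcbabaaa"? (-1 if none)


Input: bdcbabaaa
Character frequencies:
  'a': 4
  'b': 3
  'c': 1
  'd': 1
Scanning left to right for freq == 1:
  Position 0 ('b'): freq=3, skip
  Position 1 ('d'): unique! => answer = 1

1


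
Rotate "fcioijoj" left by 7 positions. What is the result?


Input: "fcioijoj", rotate left by 7
First 7 characters: "fcioijo"
Remaining characters: "j"
Concatenate remaining + first: "j" + "fcioijo" = "jfcioijo"

jfcioijo


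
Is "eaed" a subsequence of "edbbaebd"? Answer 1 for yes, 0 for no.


Check if "eaed" is a subsequence of "edbbaebd"
Greedy scan:
  Position 0 ('e'): matches sub[0] = 'e'
  Position 1 ('d'): no match needed
  Position 2 ('b'): no match needed
  Position 3 ('b'): no match needed
  Position 4 ('a'): matches sub[1] = 'a'
  Position 5 ('e'): matches sub[2] = 'e'
  Position 6 ('b'): no match needed
  Position 7 ('d'): matches sub[3] = 'd'
All 4 characters matched => is a subsequence

1


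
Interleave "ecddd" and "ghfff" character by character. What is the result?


Interleaving "ecddd" and "ghfff":
  Position 0: 'e' from first, 'g' from second => "eg"
  Position 1: 'c' from first, 'h' from second => "ch"
  Position 2: 'd' from first, 'f' from second => "df"
  Position 3: 'd' from first, 'f' from second => "df"
  Position 4: 'd' from first, 'f' from second => "df"
Result: egchdfdfdf

egchdfdfdf


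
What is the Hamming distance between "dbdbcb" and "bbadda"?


Comparing "dbdbcb" and "bbadda" position by position:
  Position 0: 'd' vs 'b' => differ
  Position 1: 'b' vs 'b' => same
  Position 2: 'd' vs 'a' => differ
  Position 3: 'b' vs 'd' => differ
  Position 4: 'c' vs 'd' => differ
  Position 5: 'b' vs 'a' => differ
Total differences (Hamming distance): 5

5


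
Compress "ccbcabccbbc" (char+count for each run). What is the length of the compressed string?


Input: ccbcabccbbc
Runs:
  'c' x 2 => "c2"
  'b' x 1 => "b1"
  'c' x 1 => "c1"
  'a' x 1 => "a1"
  'b' x 1 => "b1"
  'c' x 2 => "c2"
  'b' x 2 => "b2"
  'c' x 1 => "c1"
Compressed: "c2b1c1a1b1c2b2c1"
Compressed length: 16

16


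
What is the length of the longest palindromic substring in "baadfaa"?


Input: "baadfaa"
Checking substrings for palindromes:
  [1:3] "aa" (len 2) => palindrome
  [5:7] "aa" (len 2) => palindrome
Longest palindromic substring: "aa" with length 2

2


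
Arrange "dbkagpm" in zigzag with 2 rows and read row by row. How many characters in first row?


Zigzag "dbkagpm" into 2 rows:
Placing characters:
  'd' => row 0
  'b' => row 1
  'k' => row 0
  'a' => row 1
  'g' => row 0
  'p' => row 1
  'm' => row 0
Rows:
  Row 0: "dkgm"
  Row 1: "bap"
First row length: 4

4


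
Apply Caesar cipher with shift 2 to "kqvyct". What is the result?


Caesar cipher: shift "kqvyct" by 2
  'k' (pos 10) + 2 = pos 12 = 'm'
  'q' (pos 16) + 2 = pos 18 = 's'
  'v' (pos 21) + 2 = pos 23 = 'x'
  'y' (pos 24) + 2 = pos 0 = 'a'
  'c' (pos 2) + 2 = pos 4 = 'e'
  't' (pos 19) + 2 = pos 21 = 'v'
Result: msxaev

msxaev


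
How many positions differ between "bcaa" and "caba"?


Comparing "bcaa" and "caba" position by position:
  Position 0: 'b' vs 'c' => DIFFER
  Position 1: 'c' vs 'a' => DIFFER
  Position 2: 'a' vs 'b' => DIFFER
  Position 3: 'a' vs 'a' => same
Positions that differ: 3

3


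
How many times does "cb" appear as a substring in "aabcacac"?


Searching for "cb" in "aabcacac"
Scanning each position:
  Position 0: "aa" => no
  Position 1: "ab" => no
  Position 2: "bc" => no
  Position 3: "ca" => no
  Position 4: "ac" => no
  Position 5: "ca" => no
  Position 6: "ac" => no
Total occurrences: 0

0


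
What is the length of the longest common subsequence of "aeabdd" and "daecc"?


LCS of "aeabdd" and "daecc"
DP table:
           d    a    e    c    c
      0    0    0    0    0    0
  a   0    0    1    1    1    1
  e   0    0    1    2    2    2
  a   0    0    1    2    2    2
  b   0    0    1    2    2    2
  d   0    1    1    2    2    2
  d   0    1    1    2    2    2
LCS length = dp[6][5] = 2

2


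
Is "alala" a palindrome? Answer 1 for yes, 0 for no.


Input: alala
Reversed: alala
  Compare pos 0 ('a') with pos 4 ('a'): match
  Compare pos 1 ('l') with pos 3 ('l'): match
Result: palindrome

1


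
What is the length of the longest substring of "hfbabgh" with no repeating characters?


Input: "hfbabgh"
Sliding window (track last position of each char):
  Position 0 ('h'): window [0,0] length 1 -- new best
  Position 1 ('f'): window [0,1] length 2 -- new best
  Position 2 ('b'): window [0,2] length 3 -- new best
  Position 3 ('a'): window [0,3] length 4 -- new best
  Position 4 ('b'): repeat (last at 2), move window start to 3
  Position 4 ('b'): window [3,4] length 2
  Position 5 ('g'): window [3,5] length 3
  Position 6 ('h'): window [3,6] length 4
Longest substring with no repeats: "hfba" with length 4

4


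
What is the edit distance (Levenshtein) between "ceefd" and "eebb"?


Computing edit distance: "ceefd" -> "eebb"
DP table:
           e    e    b    b
      0    1    2    3    4
  c   1    1    2    3    4
  e   2    1    1    2    3
  e   3    2    1    2    3
  f   4    3    2    2    3
  d   5    4    3    3    3
Edit distance = dp[5][4] = 3

3


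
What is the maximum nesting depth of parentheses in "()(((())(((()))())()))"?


Input: "()(((())(((()))())()))"
Tracking depth:
  Position 0 '(': depth becomes 1
  Position 1 ')': depth becomes 0
  Position 2 '(': depth becomes 1
  Position 3 '(': depth becomes 2
  Position 4 '(': depth becomes 3
  Position 5 '(': depth becomes 4
  Position 6 ')': depth becomes 3
  Position 7 ')': depth becomes 2
  Position 8 '(': depth becomes 3
  Position 9 '(': depth becomes 4
  Position 10 '(': depth becomes 5
  Position 11 '(': depth becomes 6
  Position 12 ')': depth becomes 5
  Position 13 ')': depth becomes 4
  Position 14 ')': depth becomes 3
  Position 15 '(': depth becomes 4
  Position 16 ')': depth becomes 3
  Position 17 ')': depth becomes 2
  Position 18 '(': depth becomes 3
  Position 19 ')': depth becomes 2
  Position 20 ')': depth becomes 1
  Position 21 ')': depth becomes 0
Maximum depth reached: 6

6


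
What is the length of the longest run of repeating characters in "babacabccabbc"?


Input: "babacabccabbc"
Scanning for longest run:
  Position 1 ('a'): new char, reset run to 1
  Position 2 ('b'): new char, reset run to 1
  Position 3 ('a'): new char, reset run to 1
  Position 4 ('c'): new char, reset run to 1
  Position 5 ('a'): new char, reset run to 1
  Position 6 ('b'): new char, reset run to 1
  Position 7 ('c'): new char, reset run to 1
  Position 8 ('c'): continues run of 'c', length=2
  Position 9 ('a'): new char, reset run to 1
  Position 10 ('b'): new char, reset run to 1
  Position 11 ('b'): continues run of 'b', length=2
  Position 12 ('c'): new char, reset run to 1
Longest run: 'c' with length 2

2


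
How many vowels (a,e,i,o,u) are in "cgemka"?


Input: cgemka
Checking each character:
  'c' at position 0: consonant
  'g' at position 1: consonant
  'e' at position 2: vowel (running total: 1)
  'm' at position 3: consonant
  'k' at position 4: consonant
  'a' at position 5: vowel (running total: 2)
Total vowels: 2

2


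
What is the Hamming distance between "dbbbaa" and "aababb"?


Comparing "dbbbaa" and "aababb" position by position:
  Position 0: 'd' vs 'a' => differ
  Position 1: 'b' vs 'a' => differ
  Position 2: 'b' vs 'b' => same
  Position 3: 'b' vs 'a' => differ
  Position 4: 'a' vs 'b' => differ
  Position 5: 'a' vs 'b' => differ
Total differences (Hamming distance): 5

5


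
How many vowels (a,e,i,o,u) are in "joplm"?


Input: joplm
Checking each character:
  'j' at position 0: consonant
  'o' at position 1: vowel (running total: 1)
  'p' at position 2: consonant
  'l' at position 3: consonant
  'm' at position 4: consonant
Total vowels: 1

1


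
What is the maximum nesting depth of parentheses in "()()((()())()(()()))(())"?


Input: "()()((()())()(()()))(())"
Tracking depth:
  Position 0 '(': depth becomes 1
  Position 1 ')': depth becomes 0
  Position 2 '(': depth becomes 1
  Position 3 ')': depth becomes 0
  Position 4 '(': depth becomes 1
  Position 5 '(': depth becomes 2
  Position 6 '(': depth becomes 3
  Position 7 ')': depth becomes 2
  Position 8 '(': depth becomes 3
  Position 9 ')': depth becomes 2
  Position 10 ')': depth becomes 1
  Position 11 '(': depth becomes 2
  Position 12 ')': depth becomes 1
  Position 13 '(': depth becomes 2
  Position 14 '(': depth becomes 3
  Position 15 ')': depth becomes 2
  Position 16 '(': depth becomes 3
  Position 17 ')': depth becomes 2
  Position 18 ')': depth becomes 1
  Position 19 ')': depth becomes 0
  Position 20 '(': depth becomes 1
  Position 21 '(': depth becomes 2
  Position 22 ')': depth becomes 1
  Position 23 ')': depth becomes 0
Maximum depth reached: 3

3


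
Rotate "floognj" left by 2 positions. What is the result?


Input: "floognj", rotate left by 2
First 2 characters: "fl"
Remaining characters: "oognj"
Concatenate remaining + first: "oognj" + "fl" = "oognjfl"

oognjfl


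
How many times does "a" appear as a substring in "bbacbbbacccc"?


Searching for "a" in "bbacbbbacccc"
Scanning each position:
  Position 0: "b" => no
  Position 1: "b" => no
  Position 2: "a" => MATCH
  Position 3: "c" => no
  Position 4: "b" => no
  Position 5: "b" => no
  Position 6: "b" => no
  Position 7: "a" => MATCH
  Position 8: "c" => no
  Position 9: "c" => no
  Position 10: "c" => no
  Position 11: "c" => no
Total occurrences: 2

2


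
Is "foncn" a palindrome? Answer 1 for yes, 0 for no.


Input: foncn
Reversed: ncnof
  Compare pos 0 ('f') with pos 4 ('n'): MISMATCH
  Compare pos 1 ('o') with pos 3 ('c'): MISMATCH
Result: not a palindrome

0


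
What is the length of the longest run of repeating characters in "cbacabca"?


Input: "cbacabca"
Scanning for longest run:
  Position 1 ('b'): new char, reset run to 1
  Position 2 ('a'): new char, reset run to 1
  Position 3 ('c'): new char, reset run to 1
  Position 4 ('a'): new char, reset run to 1
  Position 5 ('b'): new char, reset run to 1
  Position 6 ('c'): new char, reset run to 1
  Position 7 ('a'): new char, reset run to 1
Longest run: 'c' with length 1

1


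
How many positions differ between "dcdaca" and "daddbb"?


Comparing "dcdaca" and "daddbb" position by position:
  Position 0: 'd' vs 'd' => same
  Position 1: 'c' vs 'a' => DIFFER
  Position 2: 'd' vs 'd' => same
  Position 3: 'a' vs 'd' => DIFFER
  Position 4: 'c' vs 'b' => DIFFER
  Position 5: 'a' vs 'b' => DIFFER
Positions that differ: 4

4


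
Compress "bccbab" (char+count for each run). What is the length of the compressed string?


Input: bccbab
Runs:
  'b' x 1 => "b1"
  'c' x 2 => "c2"
  'b' x 1 => "b1"
  'a' x 1 => "a1"
  'b' x 1 => "b1"
Compressed: "b1c2b1a1b1"
Compressed length: 10

10


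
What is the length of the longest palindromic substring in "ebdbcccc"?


Input: "ebdbcccc"
Checking substrings for palindromes:
  [4:8] "cccc" (len 4) => palindrome
  [1:4] "bdb" (len 3) => palindrome
  [4:7] "ccc" (len 3) => palindrome
  [5:8] "ccc" (len 3) => palindrome
  [4:6] "cc" (len 2) => palindrome
  [5:7] "cc" (len 2) => palindrome
Longest palindromic substring: "cccc" with length 4

4


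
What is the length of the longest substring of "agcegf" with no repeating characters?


Input: "agcegf"
Sliding window (track last position of each char):
  Position 0 ('a'): window [0,0] length 1 -- new best
  Position 1 ('g'): window [0,1] length 2 -- new best
  Position 2 ('c'): window [0,2] length 3 -- new best
  Position 3 ('e'): window [0,3] length 4 -- new best
  Position 4 ('g'): repeat (last at 1), move window start to 2
  Position 4 ('g'): window [2,4] length 3
  Position 5 ('f'): window [2,5] length 4
Longest substring with no repeats: "agce" with length 4

4


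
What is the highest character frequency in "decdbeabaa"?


Input: decdbeabaa
Character counts:
  'a': 3
  'b': 2
  'c': 1
  'd': 2
  'e': 2
Maximum frequency: 3

3


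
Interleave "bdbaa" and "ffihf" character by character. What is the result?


Interleaving "bdbaa" and "ffihf":
  Position 0: 'b' from first, 'f' from second => "bf"
  Position 1: 'd' from first, 'f' from second => "df"
  Position 2: 'b' from first, 'i' from second => "bi"
  Position 3: 'a' from first, 'h' from second => "ah"
  Position 4: 'a' from first, 'f' from second => "af"
Result: bfdfbiahaf

bfdfbiahaf


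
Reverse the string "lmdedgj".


Input: lmdedgj
Reading characters right to left:
  Position 6: 'j'
  Position 5: 'g'
  Position 4: 'd'
  Position 3: 'e'
  Position 2: 'd'
  Position 1: 'm'
  Position 0: 'l'
Reversed: jgdedml

jgdedml


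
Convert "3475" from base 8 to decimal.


Input: "3475" in base 8
Positional expansion:
  Digit '3' (value 3) x 8^3 = 1536
  Digit '4' (value 4) x 8^2 = 256
  Digit '7' (value 7) x 8^1 = 56
  Digit '5' (value 5) x 8^0 = 5
Sum = 1853

1853


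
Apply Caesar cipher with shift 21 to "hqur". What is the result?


Caesar cipher: shift "hqur" by 21
  'h' (pos 7) + 21 = pos 2 = 'c'
  'q' (pos 16) + 21 = pos 11 = 'l'
  'u' (pos 20) + 21 = pos 15 = 'p'
  'r' (pos 17) + 21 = pos 12 = 'm'
Result: clpm

clpm


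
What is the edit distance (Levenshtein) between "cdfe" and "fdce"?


Computing edit distance: "cdfe" -> "fdce"
DP table:
           f    d    c    e
      0    1    2    3    4
  c   1    1    2    2    3
  d   2    2    1    2    3
  f   3    2    2    2    3
  e   4    3    3    3    2
Edit distance = dp[4][4] = 2

2


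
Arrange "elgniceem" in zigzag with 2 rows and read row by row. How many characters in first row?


Zigzag "elgniceem" into 2 rows:
Placing characters:
  'e' => row 0
  'l' => row 1
  'g' => row 0
  'n' => row 1
  'i' => row 0
  'c' => row 1
  'e' => row 0
  'e' => row 1
  'm' => row 0
Rows:
  Row 0: "egiem"
  Row 1: "lnce"
First row length: 5

5


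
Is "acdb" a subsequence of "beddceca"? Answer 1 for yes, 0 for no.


Check if "acdb" is a subsequence of "beddceca"
Greedy scan:
  Position 0 ('b'): no match needed
  Position 1 ('e'): no match needed
  Position 2 ('d'): no match needed
  Position 3 ('d'): no match needed
  Position 4 ('c'): no match needed
  Position 5 ('e'): no match needed
  Position 6 ('c'): no match needed
  Position 7 ('a'): matches sub[0] = 'a'
Only matched 1/4 characters => not a subsequence

0


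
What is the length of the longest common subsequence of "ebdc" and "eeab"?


LCS of "ebdc" and "eeab"
DP table:
           e    e    a    b
      0    0    0    0    0
  e   0    1    1    1    1
  b   0    1    1    1    2
  d   0    1    1    1    2
  c   0    1    1    1    2
LCS length = dp[4][4] = 2

2


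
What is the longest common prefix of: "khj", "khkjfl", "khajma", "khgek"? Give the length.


Words: khj, khkjfl, khajma, khgek
  Position 0: all 'k' => match
  Position 1: all 'h' => match
  Position 2: ('j', 'k', 'a', 'g') => mismatch, stop
LCP = "kh" (length 2)

2


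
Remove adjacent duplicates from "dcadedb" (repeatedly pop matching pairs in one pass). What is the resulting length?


Input: dcadedb
Stack-based adjacent duplicate removal:
  Read 'd': push. Stack: d
  Read 'c': push. Stack: dc
  Read 'a': push. Stack: dca
  Read 'd': push. Stack: dcad
  Read 'e': push. Stack: dcade
  Read 'd': push. Stack: dcaded
  Read 'b': push. Stack: dcadedb
Final stack: "dcadedb" (length 7)

7


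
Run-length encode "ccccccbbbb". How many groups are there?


Input: ccccccbbbb
Scanning for consecutive runs:
  Group 1: 'c' x 6 (positions 0-5)
  Group 2: 'b' x 4 (positions 6-9)
Total groups: 2

2


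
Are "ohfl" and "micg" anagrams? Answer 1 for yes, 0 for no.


Strings: "ohfl", "micg"
Sorted first:  fhlo
Sorted second: cgim
Differ at position 0: 'f' vs 'c' => not anagrams

0


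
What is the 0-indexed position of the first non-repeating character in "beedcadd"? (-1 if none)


Input: beedcadd
Character frequencies:
  'a': 1
  'b': 1
  'c': 1
  'd': 3
  'e': 2
Scanning left to right for freq == 1:
  Position 0 ('b'): unique! => answer = 0

0


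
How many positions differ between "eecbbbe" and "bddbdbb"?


Comparing "eecbbbe" and "bddbdbb" position by position:
  Position 0: 'e' vs 'b' => DIFFER
  Position 1: 'e' vs 'd' => DIFFER
  Position 2: 'c' vs 'd' => DIFFER
  Position 3: 'b' vs 'b' => same
  Position 4: 'b' vs 'd' => DIFFER
  Position 5: 'b' vs 'b' => same
  Position 6: 'e' vs 'b' => DIFFER
Positions that differ: 5

5


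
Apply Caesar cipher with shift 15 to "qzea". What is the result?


Caesar cipher: shift "qzea" by 15
  'q' (pos 16) + 15 = pos 5 = 'f'
  'z' (pos 25) + 15 = pos 14 = 'o'
  'e' (pos 4) + 15 = pos 19 = 't'
  'a' (pos 0) + 15 = pos 15 = 'p'
Result: fotp

fotp


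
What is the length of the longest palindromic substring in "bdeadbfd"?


Input: "bdeadbfd"
Checking substrings for palindromes:
  No multi-char palindromic substrings found
Longest palindromic substring: "b" with length 1

1


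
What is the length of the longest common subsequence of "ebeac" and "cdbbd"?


LCS of "ebeac" and "cdbbd"
DP table:
           c    d    b    b    d
      0    0    0    0    0    0
  e   0    0    0    0    0    0
  b   0    0    0    1    1    1
  e   0    0    0    1    1    1
  a   0    0    0    1    1    1
  c   0    1    1    1    1    1
LCS length = dp[5][5] = 1

1


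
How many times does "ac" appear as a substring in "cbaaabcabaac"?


Searching for "ac" in "cbaaabcabaac"
Scanning each position:
  Position 0: "cb" => no
  Position 1: "ba" => no
  Position 2: "aa" => no
  Position 3: "aa" => no
  Position 4: "ab" => no
  Position 5: "bc" => no
  Position 6: "ca" => no
  Position 7: "ab" => no
  Position 8: "ba" => no
  Position 9: "aa" => no
  Position 10: "ac" => MATCH
Total occurrences: 1

1


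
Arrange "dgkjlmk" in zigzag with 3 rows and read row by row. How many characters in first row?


Zigzag "dgkjlmk" into 3 rows:
Placing characters:
  'd' => row 0
  'g' => row 1
  'k' => row 2
  'j' => row 1
  'l' => row 0
  'm' => row 1
  'k' => row 2
Rows:
  Row 0: "dl"
  Row 1: "gjm"
  Row 2: "kk"
First row length: 2

2


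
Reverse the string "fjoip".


Input: fjoip
Reading characters right to left:
  Position 4: 'p'
  Position 3: 'i'
  Position 2: 'o'
  Position 1: 'j'
  Position 0: 'f'
Reversed: piojf

piojf


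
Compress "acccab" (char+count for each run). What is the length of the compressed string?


Input: acccab
Runs:
  'a' x 1 => "a1"
  'c' x 3 => "c3"
  'a' x 1 => "a1"
  'b' x 1 => "b1"
Compressed: "a1c3a1b1"
Compressed length: 8

8


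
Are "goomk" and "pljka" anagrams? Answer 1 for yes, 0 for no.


Strings: "goomk", "pljka"
Sorted first:  gkmoo
Sorted second: ajklp
Differ at position 0: 'g' vs 'a' => not anagrams

0


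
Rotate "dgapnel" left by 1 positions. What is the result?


Input: "dgapnel", rotate left by 1
First 1 characters: "d"
Remaining characters: "gapnel"
Concatenate remaining + first: "gapnel" + "d" = "gapneld"

gapneld


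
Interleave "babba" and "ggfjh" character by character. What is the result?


Interleaving "babba" and "ggfjh":
  Position 0: 'b' from first, 'g' from second => "bg"
  Position 1: 'a' from first, 'g' from second => "ag"
  Position 2: 'b' from first, 'f' from second => "bf"
  Position 3: 'b' from first, 'j' from second => "bj"
  Position 4: 'a' from first, 'h' from second => "ah"
Result: bgagbfbjah

bgagbfbjah


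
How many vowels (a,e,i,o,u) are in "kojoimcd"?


Input: kojoimcd
Checking each character:
  'k' at position 0: consonant
  'o' at position 1: vowel (running total: 1)
  'j' at position 2: consonant
  'o' at position 3: vowel (running total: 2)
  'i' at position 4: vowel (running total: 3)
  'm' at position 5: consonant
  'c' at position 6: consonant
  'd' at position 7: consonant
Total vowels: 3

3


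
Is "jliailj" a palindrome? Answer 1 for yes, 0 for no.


Input: jliailj
Reversed: jliailj
  Compare pos 0 ('j') with pos 6 ('j'): match
  Compare pos 1 ('l') with pos 5 ('l'): match
  Compare pos 2 ('i') with pos 4 ('i'): match
Result: palindrome

1


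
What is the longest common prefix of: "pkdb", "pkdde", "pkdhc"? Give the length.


Words: pkdb, pkdde, pkdhc
  Position 0: all 'p' => match
  Position 1: all 'k' => match
  Position 2: all 'd' => match
  Position 3: ('b', 'd', 'h') => mismatch, stop
LCP = "pkd" (length 3)

3


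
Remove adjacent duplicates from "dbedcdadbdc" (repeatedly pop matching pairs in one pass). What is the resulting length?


Input: dbedcdadbdc
Stack-based adjacent duplicate removal:
  Read 'd': push. Stack: d
  Read 'b': push. Stack: db
  Read 'e': push. Stack: dbe
  Read 'd': push. Stack: dbed
  Read 'c': push. Stack: dbedc
  Read 'd': push. Stack: dbedcd
  Read 'a': push. Stack: dbedcda
  Read 'd': push. Stack: dbedcdad
  Read 'b': push. Stack: dbedcdadb
  Read 'd': push. Stack: dbedcdadbd
  Read 'c': push. Stack: dbedcdadbdc
Final stack: "dbedcdadbdc" (length 11)

11


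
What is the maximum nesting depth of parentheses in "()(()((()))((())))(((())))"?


Input: "()(()((()))((())))(((())))"
Tracking depth:
  Position 0 '(': depth becomes 1
  Position 1 ')': depth becomes 0
  Position 2 '(': depth becomes 1
  Position 3 '(': depth becomes 2
  Position 4 ')': depth becomes 1
  Position 5 '(': depth becomes 2
  Position 6 '(': depth becomes 3
  Position 7 '(': depth becomes 4
  Position 8 ')': depth becomes 3
  Position 9 ')': depth becomes 2
  Position 10 ')': depth becomes 1
  Position 11 '(': depth becomes 2
  Position 12 '(': depth becomes 3
  Position 13 '(': depth becomes 4
  Position 14 ')': depth becomes 3
  Position 15 ')': depth becomes 2
  Position 16 ')': depth becomes 1
  Position 17 ')': depth becomes 0
  Position 18 '(': depth becomes 1
  Position 19 '(': depth becomes 2
  Position 20 '(': depth becomes 3
  Position 21 '(': depth becomes 4
  Position 22 ')': depth becomes 3
  Position 23 ')': depth becomes 2
  Position 24 ')': depth becomes 1
  Position 25 ')': depth becomes 0
Maximum depth reached: 4

4


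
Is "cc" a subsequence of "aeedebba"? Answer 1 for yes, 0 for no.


Check if "cc" is a subsequence of "aeedebba"
Greedy scan:
  Position 0 ('a'): no match needed
  Position 1 ('e'): no match needed
  Position 2 ('e'): no match needed
  Position 3 ('d'): no match needed
  Position 4 ('e'): no match needed
  Position 5 ('b'): no match needed
  Position 6 ('b'): no match needed
  Position 7 ('a'): no match needed
Only matched 0/2 characters => not a subsequence

0


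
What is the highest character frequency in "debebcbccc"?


Input: debebcbccc
Character counts:
  'b': 3
  'c': 4
  'd': 1
  'e': 2
Maximum frequency: 4

4


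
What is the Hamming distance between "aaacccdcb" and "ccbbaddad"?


Comparing "aaacccdcb" and "ccbbaddad" position by position:
  Position 0: 'a' vs 'c' => differ
  Position 1: 'a' vs 'c' => differ
  Position 2: 'a' vs 'b' => differ
  Position 3: 'c' vs 'b' => differ
  Position 4: 'c' vs 'a' => differ
  Position 5: 'c' vs 'd' => differ
  Position 6: 'd' vs 'd' => same
  Position 7: 'c' vs 'a' => differ
  Position 8: 'b' vs 'd' => differ
Total differences (Hamming distance): 8

8


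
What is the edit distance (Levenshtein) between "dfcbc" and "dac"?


Computing edit distance: "dfcbc" -> "dac"
DP table:
           d    a    c
      0    1    2    3
  d   1    0    1    2
  f   2    1    1    2
  c   3    2    2    1
  b   4    3    3    2
  c   5    4    4    3
Edit distance = dp[5][3] = 3

3


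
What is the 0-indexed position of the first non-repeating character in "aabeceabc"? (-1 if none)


Input: aabeceabc
Character frequencies:
  'a': 3
  'b': 2
  'c': 2
  'e': 2
Scanning left to right for freq == 1:
  Position 0 ('a'): freq=3, skip
  Position 1 ('a'): freq=3, skip
  Position 2 ('b'): freq=2, skip
  Position 3 ('e'): freq=2, skip
  Position 4 ('c'): freq=2, skip
  Position 5 ('e'): freq=2, skip
  Position 6 ('a'): freq=3, skip
  Position 7 ('b'): freq=2, skip
  Position 8 ('c'): freq=2, skip
  No unique character found => answer = -1

-1


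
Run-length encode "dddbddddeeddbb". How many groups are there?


Input: dddbddddeeddbb
Scanning for consecutive runs:
  Group 1: 'd' x 3 (positions 0-2)
  Group 2: 'b' x 1 (positions 3-3)
  Group 3: 'd' x 4 (positions 4-7)
  Group 4: 'e' x 2 (positions 8-9)
  Group 5: 'd' x 2 (positions 10-11)
  Group 6: 'b' x 2 (positions 12-13)
Total groups: 6

6


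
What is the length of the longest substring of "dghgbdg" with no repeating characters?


Input: "dghgbdg"
Sliding window (track last position of each char):
  Position 0 ('d'): window [0,0] length 1 -- new best
  Position 1 ('g'): window [0,1] length 2 -- new best
  Position 2 ('h'): window [0,2] length 3 -- new best
  Position 3 ('g'): repeat (last at 1), move window start to 2
  Position 3 ('g'): window [2,3] length 2
  Position 4 ('b'): window [2,4] length 3
  Position 5 ('d'): window [2,5] length 4 -- new best
  Position 6 ('g'): repeat (last at 3), move window start to 4
  Position 6 ('g'): window [4,6] length 3
Longest substring with no repeats: "hgbd" with length 4

4


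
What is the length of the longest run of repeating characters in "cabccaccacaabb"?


Input: "cabccaccacaabb"
Scanning for longest run:
  Position 1 ('a'): new char, reset run to 1
  Position 2 ('b'): new char, reset run to 1
  Position 3 ('c'): new char, reset run to 1
  Position 4 ('c'): continues run of 'c', length=2
  Position 5 ('a'): new char, reset run to 1
  Position 6 ('c'): new char, reset run to 1
  Position 7 ('c'): continues run of 'c', length=2
  Position 8 ('a'): new char, reset run to 1
  Position 9 ('c'): new char, reset run to 1
  Position 10 ('a'): new char, reset run to 1
  Position 11 ('a'): continues run of 'a', length=2
  Position 12 ('b'): new char, reset run to 1
  Position 13 ('b'): continues run of 'b', length=2
Longest run: 'c' with length 2

2


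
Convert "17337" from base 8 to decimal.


Input: "17337" in base 8
Positional expansion:
  Digit '1' (value 1) x 8^4 = 4096
  Digit '7' (value 7) x 8^3 = 3584
  Digit '3' (value 3) x 8^2 = 192
  Digit '3' (value 3) x 8^1 = 24
  Digit '7' (value 7) x 8^0 = 7
Sum = 7903

7903


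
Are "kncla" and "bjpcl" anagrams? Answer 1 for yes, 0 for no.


Strings: "kncla", "bjpcl"
Sorted first:  ackln
Sorted second: bcjlp
Differ at position 0: 'a' vs 'b' => not anagrams

0


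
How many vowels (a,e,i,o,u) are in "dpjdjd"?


Input: dpjdjd
Checking each character:
  'd' at position 0: consonant
  'p' at position 1: consonant
  'j' at position 2: consonant
  'd' at position 3: consonant
  'j' at position 4: consonant
  'd' at position 5: consonant
Total vowels: 0

0


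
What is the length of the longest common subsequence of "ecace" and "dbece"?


LCS of "ecace" and "dbece"
DP table:
           d    b    e    c    e
      0    0    0    0    0    0
  e   0    0    0    1    1    1
  c   0    0    0    1    2    2
  a   0    0    0    1    2    2
  c   0    0    0    1    2    2
  e   0    0    0    1    2    3
LCS length = dp[5][5] = 3

3


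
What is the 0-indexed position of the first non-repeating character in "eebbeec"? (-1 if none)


Input: eebbeec
Character frequencies:
  'b': 2
  'c': 1
  'e': 4
Scanning left to right for freq == 1:
  Position 0 ('e'): freq=4, skip
  Position 1 ('e'): freq=4, skip
  Position 2 ('b'): freq=2, skip
  Position 3 ('b'): freq=2, skip
  Position 4 ('e'): freq=4, skip
  Position 5 ('e'): freq=4, skip
  Position 6 ('c'): unique! => answer = 6

6


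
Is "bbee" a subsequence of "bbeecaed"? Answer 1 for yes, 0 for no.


Check if "bbee" is a subsequence of "bbeecaed"
Greedy scan:
  Position 0 ('b'): matches sub[0] = 'b'
  Position 1 ('b'): matches sub[1] = 'b'
  Position 2 ('e'): matches sub[2] = 'e'
  Position 3 ('e'): matches sub[3] = 'e'
  Position 4 ('c'): no match needed
  Position 5 ('a'): no match needed
  Position 6 ('e'): no match needed
  Position 7 ('d'): no match needed
All 4 characters matched => is a subsequence

1


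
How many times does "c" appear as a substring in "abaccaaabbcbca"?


Searching for "c" in "abaccaaabbcbca"
Scanning each position:
  Position 0: "a" => no
  Position 1: "b" => no
  Position 2: "a" => no
  Position 3: "c" => MATCH
  Position 4: "c" => MATCH
  Position 5: "a" => no
  Position 6: "a" => no
  Position 7: "a" => no
  Position 8: "b" => no
  Position 9: "b" => no
  Position 10: "c" => MATCH
  Position 11: "b" => no
  Position 12: "c" => MATCH
  Position 13: "a" => no
Total occurrences: 4

4


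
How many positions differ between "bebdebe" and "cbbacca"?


Comparing "bebdebe" and "cbbacca" position by position:
  Position 0: 'b' vs 'c' => DIFFER
  Position 1: 'e' vs 'b' => DIFFER
  Position 2: 'b' vs 'b' => same
  Position 3: 'd' vs 'a' => DIFFER
  Position 4: 'e' vs 'c' => DIFFER
  Position 5: 'b' vs 'c' => DIFFER
  Position 6: 'e' vs 'a' => DIFFER
Positions that differ: 6

6


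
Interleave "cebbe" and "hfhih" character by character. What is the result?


Interleaving "cebbe" and "hfhih":
  Position 0: 'c' from first, 'h' from second => "ch"
  Position 1: 'e' from first, 'f' from second => "ef"
  Position 2: 'b' from first, 'h' from second => "bh"
  Position 3: 'b' from first, 'i' from second => "bi"
  Position 4: 'e' from first, 'h' from second => "eh"
Result: chefbhbieh

chefbhbieh
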